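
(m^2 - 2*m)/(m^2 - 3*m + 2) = m/(m - 1)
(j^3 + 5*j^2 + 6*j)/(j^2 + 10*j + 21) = j*(j + 2)/(j + 7)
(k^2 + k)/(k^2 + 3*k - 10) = k*(k + 1)/(k^2 + 3*k - 10)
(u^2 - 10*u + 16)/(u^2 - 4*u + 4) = (u - 8)/(u - 2)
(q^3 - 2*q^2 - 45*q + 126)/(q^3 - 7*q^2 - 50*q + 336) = (q - 3)/(q - 8)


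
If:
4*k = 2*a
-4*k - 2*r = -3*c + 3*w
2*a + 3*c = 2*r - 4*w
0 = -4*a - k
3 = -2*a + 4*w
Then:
No Solution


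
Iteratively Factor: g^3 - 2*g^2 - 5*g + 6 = (g - 3)*(g^2 + g - 2) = (g - 3)*(g - 1)*(g + 2)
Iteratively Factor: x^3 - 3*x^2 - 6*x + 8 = (x + 2)*(x^2 - 5*x + 4) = (x - 1)*(x + 2)*(x - 4)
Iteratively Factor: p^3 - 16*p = (p - 4)*(p^2 + 4*p) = p*(p - 4)*(p + 4)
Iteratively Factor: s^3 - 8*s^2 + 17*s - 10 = (s - 2)*(s^2 - 6*s + 5) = (s - 2)*(s - 1)*(s - 5)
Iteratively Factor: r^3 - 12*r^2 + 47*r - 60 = (r - 4)*(r^2 - 8*r + 15) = (r - 4)*(r - 3)*(r - 5)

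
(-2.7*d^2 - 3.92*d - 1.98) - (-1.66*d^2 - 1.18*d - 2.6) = -1.04*d^2 - 2.74*d + 0.62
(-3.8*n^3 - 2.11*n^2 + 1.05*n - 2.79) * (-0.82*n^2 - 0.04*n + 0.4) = 3.116*n^5 + 1.8822*n^4 - 2.2966*n^3 + 1.4018*n^2 + 0.5316*n - 1.116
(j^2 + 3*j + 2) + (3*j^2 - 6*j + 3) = 4*j^2 - 3*j + 5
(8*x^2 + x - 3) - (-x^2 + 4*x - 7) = 9*x^2 - 3*x + 4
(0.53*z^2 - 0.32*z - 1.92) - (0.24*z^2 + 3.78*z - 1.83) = 0.29*z^2 - 4.1*z - 0.0899999999999999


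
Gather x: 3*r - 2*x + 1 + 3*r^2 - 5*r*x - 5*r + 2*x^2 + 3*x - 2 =3*r^2 - 2*r + 2*x^2 + x*(1 - 5*r) - 1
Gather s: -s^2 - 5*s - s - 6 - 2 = -s^2 - 6*s - 8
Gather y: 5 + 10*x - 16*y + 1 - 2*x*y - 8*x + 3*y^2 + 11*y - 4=2*x + 3*y^2 + y*(-2*x - 5) + 2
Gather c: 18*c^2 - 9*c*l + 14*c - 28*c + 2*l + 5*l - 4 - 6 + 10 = 18*c^2 + c*(-9*l - 14) + 7*l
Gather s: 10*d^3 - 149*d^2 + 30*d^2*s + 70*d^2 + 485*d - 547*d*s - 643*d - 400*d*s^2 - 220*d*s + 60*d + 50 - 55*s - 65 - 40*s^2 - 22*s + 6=10*d^3 - 79*d^2 - 98*d + s^2*(-400*d - 40) + s*(30*d^2 - 767*d - 77) - 9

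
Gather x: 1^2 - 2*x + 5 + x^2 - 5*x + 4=x^2 - 7*x + 10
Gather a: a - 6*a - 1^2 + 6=5 - 5*a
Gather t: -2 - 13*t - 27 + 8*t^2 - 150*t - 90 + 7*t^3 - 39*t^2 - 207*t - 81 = 7*t^3 - 31*t^2 - 370*t - 200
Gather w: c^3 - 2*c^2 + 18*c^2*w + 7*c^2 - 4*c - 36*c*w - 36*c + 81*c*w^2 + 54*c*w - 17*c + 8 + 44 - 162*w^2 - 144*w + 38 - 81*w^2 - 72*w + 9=c^3 + 5*c^2 - 57*c + w^2*(81*c - 243) + w*(18*c^2 + 18*c - 216) + 99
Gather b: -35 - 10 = -45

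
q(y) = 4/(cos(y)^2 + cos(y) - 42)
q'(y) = 4*(2*sin(y)*cos(y) + sin(y))/(cos(y)^2 + cos(y) - 42)^2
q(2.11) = -0.09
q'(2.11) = -0.00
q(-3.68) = -0.09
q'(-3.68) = -0.00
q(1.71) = -0.09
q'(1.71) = 0.00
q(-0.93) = -0.10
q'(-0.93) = -0.00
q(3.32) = -0.10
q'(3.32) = 0.00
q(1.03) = -0.10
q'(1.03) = 0.00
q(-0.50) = -0.10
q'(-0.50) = -0.00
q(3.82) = -0.09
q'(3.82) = 0.00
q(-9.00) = -0.10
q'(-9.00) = 0.00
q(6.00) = -0.10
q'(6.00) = 0.00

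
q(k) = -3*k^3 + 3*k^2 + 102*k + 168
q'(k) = -9*k^2 + 6*k + 102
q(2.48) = 393.65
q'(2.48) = 61.53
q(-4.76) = 74.00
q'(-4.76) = -130.48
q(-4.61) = 55.45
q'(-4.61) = -116.93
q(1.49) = 316.72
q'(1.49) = 90.96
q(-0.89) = 81.71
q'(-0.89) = 89.53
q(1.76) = 340.46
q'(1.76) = 84.68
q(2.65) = 403.54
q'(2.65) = 54.70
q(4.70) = 402.20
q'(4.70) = -68.61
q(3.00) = 420.00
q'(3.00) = 39.00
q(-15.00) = 9438.00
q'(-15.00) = -2013.00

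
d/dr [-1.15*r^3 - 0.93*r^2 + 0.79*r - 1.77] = -3.45*r^2 - 1.86*r + 0.79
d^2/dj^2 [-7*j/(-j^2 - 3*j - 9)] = 14*(j*(2*j + 3)^2 - 3*(j + 1)*(j^2 + 3*j + 9))/(j^2 + 3*j + 9)^3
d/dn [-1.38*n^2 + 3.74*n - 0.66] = 3.74 - 2.76*n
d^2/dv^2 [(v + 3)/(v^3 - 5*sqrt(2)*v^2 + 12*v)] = 2*(v*(v^2 - 5*sqrt(2)*v + 12)*(-3*v^2 + 10*sqrt(2)*v - (v + 3)*(3*v - 5*sqrt(2)) - 12) + (v + 3)*(3*v^2 - 10*sqrt(2)*v + 12)^2)/(v^3*(v^2 - 5*sqrt(2)*v + 12)^3)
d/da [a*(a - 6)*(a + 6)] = 3*a^2 - 36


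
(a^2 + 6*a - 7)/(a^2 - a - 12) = (-a^2 - 6*a + 7)/(-a^2 + a + 12)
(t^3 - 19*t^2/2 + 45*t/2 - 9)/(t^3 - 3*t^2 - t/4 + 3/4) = 2*(t - 6)/(2*t + 1)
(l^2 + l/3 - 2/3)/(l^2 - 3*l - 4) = (l - 2/3)/(l - 4)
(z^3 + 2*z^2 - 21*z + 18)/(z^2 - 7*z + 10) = (z^3 + 2*z^2 - 21*z + 18)/(z^2 - 7*z + 10)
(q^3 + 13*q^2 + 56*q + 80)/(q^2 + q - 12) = (q^2 + 9*q + 20)/(q - 3)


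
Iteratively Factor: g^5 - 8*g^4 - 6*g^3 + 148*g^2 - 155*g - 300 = (g + 4)*(g^4 - 12*g^3 + 42*g^2 - 20*g - 75) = (g + 1)*(g + 4)*(g^3 - 13*g^2 + 55*g - 75) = (g - 5)*(g + 1)*(g + 4)*(g^2 - 8*g + 15) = (g - 5)*(g - 3)*(g + 1)*(g + 4)*(g - 5)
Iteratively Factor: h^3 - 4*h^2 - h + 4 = (h + 1)*(h^2 - 5*h + 4) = (h - 1)*(h + 1)*(h - 4)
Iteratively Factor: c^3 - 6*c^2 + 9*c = (c)*(c^2 - 6*c + 9) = c*(c - 3)*(c - 3)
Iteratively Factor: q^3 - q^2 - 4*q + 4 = (q + 2)*(q^2 - 3*q + 2) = (q - 1)*(q + 2)*(q - 2)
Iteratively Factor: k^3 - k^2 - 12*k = (k)*(k^2 - k - 12) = k*(k - 4)*(k + 3)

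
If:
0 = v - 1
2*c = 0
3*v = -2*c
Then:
No Solution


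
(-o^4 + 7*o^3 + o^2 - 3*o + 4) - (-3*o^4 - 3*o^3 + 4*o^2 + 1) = 2*o^4 + 10*o^3 - 3*o^2 - 3*o + 3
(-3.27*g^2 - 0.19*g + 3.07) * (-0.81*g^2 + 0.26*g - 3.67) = 2.6487*g^4 - 0.6963*g^3 + 9.4648*g^2 + 1.4955*g - 11.2669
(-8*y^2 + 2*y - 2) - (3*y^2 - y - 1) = -11*y^2 + 3*y - 1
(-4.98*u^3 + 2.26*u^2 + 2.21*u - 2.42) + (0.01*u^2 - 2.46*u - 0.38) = -4.98*u^3 + 2.27*u^2 - 0.25*u - 2.8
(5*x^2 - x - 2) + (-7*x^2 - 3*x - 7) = -2*x^2 - 4*x - 9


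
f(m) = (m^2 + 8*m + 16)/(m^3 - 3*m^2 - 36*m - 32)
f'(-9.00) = 0.00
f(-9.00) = -0.04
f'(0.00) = 0.31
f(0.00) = -0.50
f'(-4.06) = 0.03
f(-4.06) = -0.00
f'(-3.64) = 0.04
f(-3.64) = 0.01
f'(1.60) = 0.02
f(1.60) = -0.34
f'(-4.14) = 0.02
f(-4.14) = -0.00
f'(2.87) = -0.03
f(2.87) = -0.35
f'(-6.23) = 0.01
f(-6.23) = -0.03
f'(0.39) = 0.15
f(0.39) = -0.42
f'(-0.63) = 2.42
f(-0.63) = -1.06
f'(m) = (2*m + 8)/(m^3 - 3*m^2 - 36*m - 32) + (-3*m^2 + 6*m + 36)*(m^2 + 8*m + 16)/(m^3 - 3*m^2 - 36*m - 32)^2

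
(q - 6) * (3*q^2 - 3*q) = 3*q^3 - 21*q^2 + 18*q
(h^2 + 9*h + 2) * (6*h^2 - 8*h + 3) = 6*h^4 + 46*h^3 - 57*h^2 + 11*h + 6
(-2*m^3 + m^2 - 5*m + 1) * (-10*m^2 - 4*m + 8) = 20*m^5 - 2*m^4 + 30*m^3 + 18*m^2 - 44*m + 8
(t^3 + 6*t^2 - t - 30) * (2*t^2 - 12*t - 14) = 2*t^5 - 88*t^3 - 132*t^2 + 374*t + 420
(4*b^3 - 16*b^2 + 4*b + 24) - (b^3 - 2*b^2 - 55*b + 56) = 3*b^3 - 14*b^2 + 59*b - 32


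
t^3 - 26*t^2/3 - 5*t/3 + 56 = (t - 8)*(t - 3)*(t + 7/3)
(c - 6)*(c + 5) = c^2 - c - 30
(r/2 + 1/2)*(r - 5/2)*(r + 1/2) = r^3/2 - r^2/2 - 13*r/8 - 5/8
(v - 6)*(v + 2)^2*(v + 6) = v^4 + 4*v^3 - 32*v^2 - 144*v - 144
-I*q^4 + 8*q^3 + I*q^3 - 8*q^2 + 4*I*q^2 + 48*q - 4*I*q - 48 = (q - 2*I)*(q + 4*I)*(q + 6*I)*(-I*q + I)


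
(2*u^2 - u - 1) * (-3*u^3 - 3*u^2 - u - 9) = -6*u^5 - 3*u^4 + 4*u^3 - 14*u^2 + 10*u + 9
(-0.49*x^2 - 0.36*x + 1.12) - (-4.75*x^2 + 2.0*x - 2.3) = 4.26*x^2 - 2.36*x + 3.42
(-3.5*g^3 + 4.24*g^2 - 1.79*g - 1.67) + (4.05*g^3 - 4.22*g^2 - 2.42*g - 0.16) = 0.55*g^3 + 0.0200000000000005*g^2 - 4.21*g - 1.83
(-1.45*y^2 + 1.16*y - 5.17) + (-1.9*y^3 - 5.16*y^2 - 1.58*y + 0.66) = -1.9*y^3 - 6.61*y^2 - 0.42*y - 4.51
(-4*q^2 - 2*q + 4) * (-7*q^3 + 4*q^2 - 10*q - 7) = 28*q^5 - 2*q^4 + 4*q^3 + 64*q^2 - 26*q - 28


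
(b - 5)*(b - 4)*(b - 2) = b^3 - 11*b^2 + 38*b - 40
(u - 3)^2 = u^2 - 6*u + 9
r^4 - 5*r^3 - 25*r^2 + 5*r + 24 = (r - 8)*(r - 1)*(r + 1)*(r + 3)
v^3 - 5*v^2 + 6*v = v*(v - 3)*(v - 2)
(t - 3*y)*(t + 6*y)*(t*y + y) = t^3*y + 3*t^2*y^2 + t^2*y - 18*t*y^3 + 3*t*y^2 - 18*y^3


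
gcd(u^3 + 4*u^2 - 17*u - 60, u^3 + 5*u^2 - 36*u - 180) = u + 5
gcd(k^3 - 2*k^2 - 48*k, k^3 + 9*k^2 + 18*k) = k^2 + 6*k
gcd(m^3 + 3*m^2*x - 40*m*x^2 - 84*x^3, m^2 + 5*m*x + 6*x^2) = m + 2*x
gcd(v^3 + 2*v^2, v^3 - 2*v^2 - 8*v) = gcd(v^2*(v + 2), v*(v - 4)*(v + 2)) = v^2 + 2*v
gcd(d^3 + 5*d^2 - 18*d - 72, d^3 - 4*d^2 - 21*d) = d + 3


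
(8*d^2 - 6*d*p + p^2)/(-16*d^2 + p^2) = (-2*d + p)/(4*d + p)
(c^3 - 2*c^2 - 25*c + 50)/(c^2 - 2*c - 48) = (-c^3 + 2*c^2 + 25*c - 50)/(-c^2 + 2*c + 48)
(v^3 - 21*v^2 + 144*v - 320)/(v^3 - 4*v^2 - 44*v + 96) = (v^2 - 13*v + 40)/(v^2 + 4*v - 12)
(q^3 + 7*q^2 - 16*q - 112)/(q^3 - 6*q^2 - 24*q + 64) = (q^2 + 3*q - 28)/(q^2 - 10*q + 16)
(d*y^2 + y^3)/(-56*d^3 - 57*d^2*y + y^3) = y^2/(-56*d^2 - d*y + y^2)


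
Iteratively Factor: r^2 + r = (r + 1)*(r)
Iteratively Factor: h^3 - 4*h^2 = (h)*(h^2 - 4*h) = h*(h - 4)*(h)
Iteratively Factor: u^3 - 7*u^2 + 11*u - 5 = (u - 1)*(u^2 - 6*u + 5) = (u - 5)*(u - 1)*(u - 1)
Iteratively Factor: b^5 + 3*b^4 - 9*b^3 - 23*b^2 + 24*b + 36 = (b - 2)*(b^4 + 5*b^3 + b^2 - 21*b - 18) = (b - 2)*(b + 3)*(b^3 + 2*b^2 - 5*b - 6) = (b - 2)^2*(b + 3)*(b^2 + 4*b + 3) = (b - 2)^2*(b + 1)*(b + 3)*(b + 3)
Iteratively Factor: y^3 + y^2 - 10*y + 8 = (y + 4)*(y^2 - 3*y + 2) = (y - 1)*(y + 4)*(y - 2)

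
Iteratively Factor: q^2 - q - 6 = (q - 3)*(q + 2)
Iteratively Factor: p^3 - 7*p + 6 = (p + 3)*(p^2 - 3*p + 2) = (p - 1)*(p + 3)*(p - 2)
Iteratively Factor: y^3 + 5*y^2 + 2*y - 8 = (y + 2)*(y^2 + 3*y - 4) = (y + 2)*(y + 4)*(y - 1)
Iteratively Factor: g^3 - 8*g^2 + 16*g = (g - 4)*(g^2 - 4*g) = (g - 4)^2*(g)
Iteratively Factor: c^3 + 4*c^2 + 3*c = (c + 3)*(c^2 + c) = c*(c + 3)*(c + 1)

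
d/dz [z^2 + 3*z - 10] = 2*z + 3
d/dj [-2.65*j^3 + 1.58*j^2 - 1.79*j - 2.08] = -7.95*j^2 + 3.16*j - 1.79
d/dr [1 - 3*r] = -3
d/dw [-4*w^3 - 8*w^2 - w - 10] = -12*w^2 - 16*w - 1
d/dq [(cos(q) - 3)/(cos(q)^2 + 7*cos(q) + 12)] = (cos(q)^2 - 6*cos(q) - 33)*sin(q)/(cos(q)^2 + 7*cos(q) + 12)^2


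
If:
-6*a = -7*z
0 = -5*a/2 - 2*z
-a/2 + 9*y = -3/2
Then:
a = 0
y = -1/6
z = 0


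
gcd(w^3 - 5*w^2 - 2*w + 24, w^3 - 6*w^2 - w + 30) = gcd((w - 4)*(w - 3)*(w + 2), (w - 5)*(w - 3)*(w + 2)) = w^2 - w - 6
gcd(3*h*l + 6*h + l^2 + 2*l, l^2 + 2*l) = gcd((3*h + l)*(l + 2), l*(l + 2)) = l + 2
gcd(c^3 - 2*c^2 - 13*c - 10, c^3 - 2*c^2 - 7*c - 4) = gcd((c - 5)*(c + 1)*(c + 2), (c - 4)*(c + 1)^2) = c + 1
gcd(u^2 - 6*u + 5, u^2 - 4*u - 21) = 1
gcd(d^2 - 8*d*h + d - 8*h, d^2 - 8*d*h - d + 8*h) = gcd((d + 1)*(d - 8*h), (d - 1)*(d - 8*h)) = d - 8*h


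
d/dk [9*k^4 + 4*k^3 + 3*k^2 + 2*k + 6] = 36*k^3 + 12*k^2 + 6*k + 2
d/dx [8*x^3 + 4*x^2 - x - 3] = 24*x^2 + 8*x - 1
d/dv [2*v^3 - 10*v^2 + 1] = 2*v*(3*v - 10)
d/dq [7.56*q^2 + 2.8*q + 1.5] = 15.12*q + 2.8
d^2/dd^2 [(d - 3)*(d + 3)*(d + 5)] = 6*d + 10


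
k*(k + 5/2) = k^2 + 5*k/2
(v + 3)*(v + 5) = v^2 + 8*v + 15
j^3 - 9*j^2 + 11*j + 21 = (j - 7)*(j - 3)*(j + 1)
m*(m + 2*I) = m^2 + 2*I*m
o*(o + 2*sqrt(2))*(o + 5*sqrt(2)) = o^3 + 7*sqrt(2)*o^2 + 20*o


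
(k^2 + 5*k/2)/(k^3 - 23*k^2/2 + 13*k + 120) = k/(k^2 - 14*k + 48)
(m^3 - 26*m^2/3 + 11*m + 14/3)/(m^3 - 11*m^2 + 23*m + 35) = (3*m^2 - 5*m - 2)/(3*(m^2 - 4*m - 5))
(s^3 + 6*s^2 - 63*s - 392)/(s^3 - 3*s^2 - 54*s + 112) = (s + 7)/(s - 2)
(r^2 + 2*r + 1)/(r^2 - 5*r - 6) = (r + 1)/(r - 6)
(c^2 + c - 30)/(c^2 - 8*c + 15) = (c + 6)/(c - 3)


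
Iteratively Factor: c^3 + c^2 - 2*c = (c - 1)*(c^2 + 2*c) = c*(c - 1)*(c + 2)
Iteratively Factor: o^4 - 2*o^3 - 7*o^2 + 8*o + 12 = (o - 2)*(o^3 - 7*o - 6) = (o - 2)*(o + 1)*(o^2 - o - 6) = (o - 3)*(o - 2)*(o + 1)*(o + 2)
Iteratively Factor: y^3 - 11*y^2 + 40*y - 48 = (y - 4)*(y^2 - 7*y + 12) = (y - 4)^2*(y - 3)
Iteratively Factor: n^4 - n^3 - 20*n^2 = (n)*(n^3 - n^2 - 20*n) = n*(n - 5)*(n^2 + 4*n) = n*(n - 5)*(n + 4)*(n)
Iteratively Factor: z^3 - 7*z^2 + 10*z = (z - 5)*(z^2 - 2*z) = (z - 5)*(z - 2)*(z)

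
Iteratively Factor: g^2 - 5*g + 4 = (g - 4)*(g - 1)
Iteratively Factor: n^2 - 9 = (n - 3)*(n + 3)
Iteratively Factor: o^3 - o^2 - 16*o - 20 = (o - 5)*(o^2 + 4*o + 4) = (o - 5)*(o + 2)*(o + 2)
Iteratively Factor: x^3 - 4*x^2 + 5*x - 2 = (x - 1)*(x^2 - 3*x + 2) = (x - 1)^2*(x - 2)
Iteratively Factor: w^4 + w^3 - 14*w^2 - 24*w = (w + 2)*(w^3 - w^2 - 12*w) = (w + 2)*(w + 3)*(w^2 - 4*w) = (w - 4)*(w + 2)*(w + 3)*(w)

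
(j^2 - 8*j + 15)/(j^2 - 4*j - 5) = (j - 3)/(j + 1)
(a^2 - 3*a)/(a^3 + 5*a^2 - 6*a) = (a - 3)/(a^2 + 5*a - 6)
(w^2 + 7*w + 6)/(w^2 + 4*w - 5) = (w^2 + 7*w + 6)/(w^2 + 4*w - 5)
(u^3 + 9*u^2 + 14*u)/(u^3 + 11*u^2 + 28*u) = (u + 2)/(u + 4)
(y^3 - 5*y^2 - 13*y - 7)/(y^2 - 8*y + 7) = (y^2 + 2*y + 1)/(y - 1)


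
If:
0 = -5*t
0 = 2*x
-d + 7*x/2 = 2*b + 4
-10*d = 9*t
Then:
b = -2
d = 0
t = 0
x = 0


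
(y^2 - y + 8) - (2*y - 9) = y^2 - 3*y + 17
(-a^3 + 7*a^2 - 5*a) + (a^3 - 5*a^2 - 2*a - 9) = 2*a^2 - 7*a - 9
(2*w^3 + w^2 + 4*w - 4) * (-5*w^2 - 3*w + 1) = -10*w^5 - 11*w^4 - 21*w^3 + 9*w^2 + 16*w - 4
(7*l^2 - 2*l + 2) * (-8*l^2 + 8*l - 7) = -56*l^4 + 72*l^3 - 81*l^2 + 30*l - 14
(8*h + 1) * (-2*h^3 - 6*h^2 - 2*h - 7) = -16*h^4 - 50*h^3 - 22*h^2 - 58*h - 7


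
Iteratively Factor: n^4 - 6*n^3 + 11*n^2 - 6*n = (n - 1)*(n^3 - 5*n^2 + 6*n) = (n - 2)*(n - 1)*(n^2 - 3*n) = n*(n - 2)*(n - 1)*(n - 3)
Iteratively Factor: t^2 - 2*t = (t - 2)*(t)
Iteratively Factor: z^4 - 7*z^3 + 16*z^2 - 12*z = (z)*(z^3 - 7*z^2 + 16*z - 12) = z*(z - 2)*(z^2 - 5*z + 6) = z*(z - 2)^2*(z - 3)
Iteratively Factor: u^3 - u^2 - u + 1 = (u + 1)*(u^2 - 2*u + 1) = (u - 1)*(u + 1)*(u - 1)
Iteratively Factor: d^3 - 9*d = (d + 3)*(d^2 - 3*d) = (d - 3)*(d + 3)*(d)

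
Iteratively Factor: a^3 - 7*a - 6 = (a + 2)*(a^2 - 2*a - 3) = (a - 3)*(a + 2)*(a + 1)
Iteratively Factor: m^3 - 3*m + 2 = (m + 2)*(m^2 - 2*m + 1) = (m - 1)*(m + 2)*(m - 1)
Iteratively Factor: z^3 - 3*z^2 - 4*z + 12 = (z - 3)*(z^2 - 4) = (z - 3)*(z - 2)*(z + 2)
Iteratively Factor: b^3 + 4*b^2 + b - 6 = (b + 3)*(b^2 + b - 2) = (b + 2)*(b + 3)*(b - 1)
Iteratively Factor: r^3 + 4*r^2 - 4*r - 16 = (r + 2)*(r^2 + 2*r - 8) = (r - 2)*(r + 2)*(r + 4)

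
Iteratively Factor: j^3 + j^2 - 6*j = (j - 2)*(j^2 + 3*j) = (j - 2)*(j + 3)*(j)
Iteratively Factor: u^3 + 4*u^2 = (u)*(u^2 + 4*u) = u^2*(u + 4)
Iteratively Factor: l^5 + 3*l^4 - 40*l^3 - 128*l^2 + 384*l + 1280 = (l + 4)*(l^4 - l^3 - 36*l^2 + 16*l + 320) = (l - 4)*(l + 4)*(l^3 + 3*l^2 - 24*l - 80) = (l - 5)*(l - 4)*(l + 4)*(l^2 + 8*l + 16) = (l - 5)*(l - 4)*(l + 4)^2*(l + 4)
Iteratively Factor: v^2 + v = (v)*(v + 1)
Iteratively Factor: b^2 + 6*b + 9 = (b + 3)*(b + 3)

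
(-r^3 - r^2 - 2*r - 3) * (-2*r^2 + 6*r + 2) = 2*r^5 - 4*r^4 - 4*r^3 - 8*r^2 - 22*r - 6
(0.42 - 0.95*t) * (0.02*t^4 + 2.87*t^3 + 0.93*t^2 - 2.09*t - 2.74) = -0.019*t^5 - 2.7181*t^4 + 0.3219*t^3 + 2.3761*t^2 + 1.7252*t - 1.1508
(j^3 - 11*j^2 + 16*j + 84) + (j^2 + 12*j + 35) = j^3 - 10*j^2 + 28*j + 119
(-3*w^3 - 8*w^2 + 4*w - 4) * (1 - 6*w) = 18*w^4 + 45*w^3 - 32*w^2 + 28*w - 4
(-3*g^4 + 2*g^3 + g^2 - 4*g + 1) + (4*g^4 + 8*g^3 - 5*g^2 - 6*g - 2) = g^4 + 10*g^3 - 4*g^2 - 10*g - 1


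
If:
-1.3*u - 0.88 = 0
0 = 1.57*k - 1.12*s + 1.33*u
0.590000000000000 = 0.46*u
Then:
No Solution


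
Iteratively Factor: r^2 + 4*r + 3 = (r + 1)*(r + 3)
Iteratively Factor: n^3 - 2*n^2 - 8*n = (n)*(n^2 - 2*n - 8) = n*(n - 4)*(n + 2)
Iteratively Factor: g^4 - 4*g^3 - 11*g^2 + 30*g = (g - 5)*(g^3 + g^2 - 6*g) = (g - 5)*(g - 2)*(g^2 + 3*g) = (g - 5)*(g - 2)*(g + 3)*(g)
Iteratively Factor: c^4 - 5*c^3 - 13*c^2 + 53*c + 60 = (c - 4)*(c^3 - c^2 - 17*c - 15) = (c - 4)*(c + 1)*(c^2 - 2*c - 15) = (c - 5)*(c - 4)*(c + 1)*(c + 3)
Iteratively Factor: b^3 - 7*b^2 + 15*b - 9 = (b - 3)*(b^2 - 4*b + 3) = (b - 3)^2*(b - 1)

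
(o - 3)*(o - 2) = o^2 - 5*o + 6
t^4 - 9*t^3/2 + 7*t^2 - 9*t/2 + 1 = (t - 2)*(t - 1)^2*(t - 1/2)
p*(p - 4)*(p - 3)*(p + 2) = p^4 - 5*p^3 - 2*p^2 + 24*p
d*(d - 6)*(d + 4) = d^3 - 2*d^2 - 24*d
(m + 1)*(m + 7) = m^2 + 8*m + 7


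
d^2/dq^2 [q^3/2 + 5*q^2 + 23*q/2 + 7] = 3*q + 10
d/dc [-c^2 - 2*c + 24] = -2*c - 2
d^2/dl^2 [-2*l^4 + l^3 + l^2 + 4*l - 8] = -24*l^2 + 6*l + 2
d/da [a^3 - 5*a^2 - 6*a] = 3*a^2 - 10*a - 6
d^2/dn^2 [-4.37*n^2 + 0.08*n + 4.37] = -8.74000000000000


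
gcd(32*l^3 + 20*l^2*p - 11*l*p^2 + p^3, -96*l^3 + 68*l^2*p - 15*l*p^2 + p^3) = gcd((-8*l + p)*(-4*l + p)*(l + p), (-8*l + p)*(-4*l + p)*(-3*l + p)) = 32*l^2 - 12*l*p + p^2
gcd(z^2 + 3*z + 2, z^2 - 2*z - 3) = z + 1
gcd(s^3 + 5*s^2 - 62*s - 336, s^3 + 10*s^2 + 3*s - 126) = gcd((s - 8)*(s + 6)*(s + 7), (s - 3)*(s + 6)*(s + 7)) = s^2 + 13*s + 42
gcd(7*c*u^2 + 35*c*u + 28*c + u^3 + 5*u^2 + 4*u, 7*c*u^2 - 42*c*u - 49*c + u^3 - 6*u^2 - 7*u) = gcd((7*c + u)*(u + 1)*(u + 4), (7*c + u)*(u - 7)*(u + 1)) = 7*c*u + 7*c + u^2 + u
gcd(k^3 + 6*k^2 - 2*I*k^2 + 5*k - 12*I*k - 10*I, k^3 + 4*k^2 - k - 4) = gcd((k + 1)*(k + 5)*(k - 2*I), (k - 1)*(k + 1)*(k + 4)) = k + 1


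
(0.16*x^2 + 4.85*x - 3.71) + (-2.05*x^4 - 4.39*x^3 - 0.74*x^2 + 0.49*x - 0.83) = -2.05*x^4 - 4.39*x^3 - 0.58*x^2 + 5.34*x - 4.54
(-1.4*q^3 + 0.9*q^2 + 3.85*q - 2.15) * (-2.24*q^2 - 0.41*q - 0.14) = 3.136*q^5 - 1.442*q^4 - 8.797*q^3 + 3.1115*q^2 + 0.3425*q + 0.301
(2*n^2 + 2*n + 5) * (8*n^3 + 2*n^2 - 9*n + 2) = 16*n^5 + 20*n^4 + 26*n^3 - 4*n^2 - 41*n + 10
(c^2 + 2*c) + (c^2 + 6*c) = 2*c^2 + 8*c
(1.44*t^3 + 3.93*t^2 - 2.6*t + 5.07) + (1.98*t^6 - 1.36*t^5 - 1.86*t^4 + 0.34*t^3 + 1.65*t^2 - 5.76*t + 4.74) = 1.98*t^6 - 1.36*t^5 - 1.86*t^4 + 1.78*t^3 + 5.58*t^2 - 8.36*t + 9.81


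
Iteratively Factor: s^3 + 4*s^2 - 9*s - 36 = (s - 3)*(s^2 + 7*s + 12) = (s - 3)*(s + 3)*(s + 4)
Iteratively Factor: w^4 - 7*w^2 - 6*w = (w - 3)*(w^3 + 3*w^2 + 2*w) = (w - 3)*(w + 2)*(w^2 + w) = w*(w - 3)*(w + 2)*(w + 1)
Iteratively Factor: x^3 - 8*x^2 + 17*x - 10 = (x - 2)*(x^2 - 6*x + 5) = (x - 5)*(x - 2)*(x - 1)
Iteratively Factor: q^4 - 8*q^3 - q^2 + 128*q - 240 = (q - 4)*(q^3 - 4*q^2 - 17*q + 60) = (q - 5)*(q - 4)*(q^2 + q - 12) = (q - 5)*(q - 4)*(q + 4)*(q - 3)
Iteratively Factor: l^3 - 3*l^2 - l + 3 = (l - 1)*(l^2 - 2*l - 3) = (l - 1)*(l + 1)*(l - 3)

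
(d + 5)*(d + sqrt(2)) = d^2 + sqrt(2)*d + 5*d + 5*sqrt(2)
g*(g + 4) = g^2 + 4*g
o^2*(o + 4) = o^3 + 4*o^2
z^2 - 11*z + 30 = (z - 6)*(z - 5)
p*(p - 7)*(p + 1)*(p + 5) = p^4 - p^3 - 37*p^2 - 35*p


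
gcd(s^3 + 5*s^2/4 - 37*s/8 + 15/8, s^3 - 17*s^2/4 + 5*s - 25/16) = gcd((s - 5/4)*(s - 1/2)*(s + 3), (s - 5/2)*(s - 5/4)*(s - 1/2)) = s^2 - 7*s/4 + 5/8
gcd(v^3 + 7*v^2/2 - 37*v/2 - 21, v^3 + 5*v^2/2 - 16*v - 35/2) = v^2 - 5*v/2 - 7/2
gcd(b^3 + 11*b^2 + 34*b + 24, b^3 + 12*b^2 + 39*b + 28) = b^2 + 5*b + 4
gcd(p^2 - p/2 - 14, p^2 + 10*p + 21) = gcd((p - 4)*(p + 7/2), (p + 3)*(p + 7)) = 1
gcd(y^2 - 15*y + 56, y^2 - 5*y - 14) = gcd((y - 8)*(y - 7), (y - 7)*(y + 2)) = y - 7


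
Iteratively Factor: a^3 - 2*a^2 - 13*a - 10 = (a - 5)*(a^2 + 3*a + 2) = (a - 5)*(a + 2)*(a + 1)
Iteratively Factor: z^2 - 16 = (z - 4)*(z + 4)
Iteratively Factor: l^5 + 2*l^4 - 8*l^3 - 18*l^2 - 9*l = (l + 3)*(l^4 - l^3 - 5*l^2 - 3*l) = (l + 1)*(l + 3)*(l^3 - 2*l^2 - 3*l) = l*(l + 1)*(l + 3)*(l^2 - 2*l - 3) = l*(l - 3)*(l + 1)*(l + 3)*(l + 1)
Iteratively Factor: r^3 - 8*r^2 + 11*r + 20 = (r - 5)*(r^2 - 3*r - 4) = (r - 5)*(r - 4)*(r + 1)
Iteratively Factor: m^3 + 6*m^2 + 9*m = (m + 3)*(m^2 + 3*m) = (m + 3)^2*(m)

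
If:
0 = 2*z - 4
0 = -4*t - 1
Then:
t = -1/4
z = 2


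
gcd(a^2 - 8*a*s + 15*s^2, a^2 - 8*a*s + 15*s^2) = a^2 - 8*a*s + 15*s^2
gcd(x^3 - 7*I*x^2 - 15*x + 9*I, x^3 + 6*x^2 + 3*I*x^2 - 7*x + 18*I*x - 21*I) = 1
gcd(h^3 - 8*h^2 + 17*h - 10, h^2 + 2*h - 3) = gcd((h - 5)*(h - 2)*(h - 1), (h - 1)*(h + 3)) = h - 1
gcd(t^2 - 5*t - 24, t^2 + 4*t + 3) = t + 3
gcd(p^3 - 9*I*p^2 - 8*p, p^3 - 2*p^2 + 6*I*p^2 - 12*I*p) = p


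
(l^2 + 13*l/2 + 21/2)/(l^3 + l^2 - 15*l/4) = 2*(2*l^2 + 13*l + 21)/(l*(4*l^2 + 4*l - 15))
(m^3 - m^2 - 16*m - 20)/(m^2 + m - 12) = (m^3 - m^2 - 16*m - 20)/(m^2 + m - 12)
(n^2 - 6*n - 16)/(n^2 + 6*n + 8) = (n - 8)/(n + 4)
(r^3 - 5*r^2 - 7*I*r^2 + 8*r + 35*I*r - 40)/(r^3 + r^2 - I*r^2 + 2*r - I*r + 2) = (r^2 - r*(5 + 8*I) + 40*I)/(r^2 + r*(1 - 2*I) - 2*I)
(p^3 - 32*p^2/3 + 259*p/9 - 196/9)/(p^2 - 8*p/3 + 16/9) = (3*p^2 - 28*p + 49)/(3*p - 4)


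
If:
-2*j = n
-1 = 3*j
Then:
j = -1/3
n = 2/3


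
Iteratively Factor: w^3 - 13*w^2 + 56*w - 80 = (w - 4)*(w^2 - 9*w + 20) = (w - 4)^2*(w - 5)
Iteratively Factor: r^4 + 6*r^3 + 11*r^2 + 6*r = (r)*(r^3 + 6*r^2 + 11*r + 6) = r*(r + 2)*(r^2 + 4*r + 3) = r*(r + 1)*(r + 2)*(r + 3)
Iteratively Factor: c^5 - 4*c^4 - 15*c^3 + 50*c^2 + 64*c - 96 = (c - 1)*(c^4 - 3*c^3 - 18*c^2 + 32*c + 96) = (c - 1)*(c + 2)*(c^3 - 5*c^2 - 8*c + 48) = (c - 4)*(c - 1)*(c + 2)*(c^2 - c - 12) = (c - 4)^2*(c - 1)*(c + 2)*(c + 3)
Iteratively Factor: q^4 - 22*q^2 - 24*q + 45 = (q + 3)*(q^3 - 3*q^2 - 13*q + 15) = (q - 1)*(q + 3)*(q^2 - 2*q - 15) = (q - 5)*(q - 1)*(q + 3)*(q + 3)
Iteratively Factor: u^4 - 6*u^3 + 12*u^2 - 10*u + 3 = (u - 1)*(u^3 - 5*u^2 + 7*u - 3) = (u - 1)^2*(u^2 - 4*u + 3) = (u - 3)*(u - 1)^2*(u - 1)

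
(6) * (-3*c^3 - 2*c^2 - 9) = -18*c^3 - 12*c^2 - 54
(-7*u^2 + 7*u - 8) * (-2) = 14*u^2 - 14*u + 16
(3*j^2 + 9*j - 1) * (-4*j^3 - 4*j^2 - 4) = -12*j^5 - 48*j^4 - 32*j^3 - 8*j^2 - 36*j + 4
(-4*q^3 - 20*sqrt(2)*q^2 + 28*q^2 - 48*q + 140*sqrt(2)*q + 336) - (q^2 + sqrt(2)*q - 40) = -4*q^3 - 20*sqrt(2)*q^2 + 27*q^2 - 48*q + 139*sqrt(2)*q + 376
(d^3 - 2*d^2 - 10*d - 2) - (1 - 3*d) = d^3 - 2*d^2 - 7*d - 3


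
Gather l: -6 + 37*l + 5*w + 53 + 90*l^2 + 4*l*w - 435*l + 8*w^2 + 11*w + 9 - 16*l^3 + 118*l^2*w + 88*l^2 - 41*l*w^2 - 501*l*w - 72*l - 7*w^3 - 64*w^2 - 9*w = -16*l^3 + l^2*(118*w + 178) + l*(-41*w^2 - 497*w - 470) - 7*w^3 - 56*w^2 + 7*w + 56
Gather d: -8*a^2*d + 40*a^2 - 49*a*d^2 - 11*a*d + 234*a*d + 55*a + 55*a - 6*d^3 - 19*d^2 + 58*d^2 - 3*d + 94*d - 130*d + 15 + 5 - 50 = 40*a^2 + 110*a - 6*d^3 + d^2*(39 - 49*a) + d*(-8*a^2 + 223*a - 39) - 30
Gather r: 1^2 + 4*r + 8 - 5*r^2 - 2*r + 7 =-5*r^2 + 2*r + 16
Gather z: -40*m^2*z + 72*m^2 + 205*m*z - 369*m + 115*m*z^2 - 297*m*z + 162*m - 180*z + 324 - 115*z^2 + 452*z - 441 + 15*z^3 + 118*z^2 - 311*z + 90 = 72*m^2 - 207*m + 15*z^3 + z^2*(115*m + 3) + z*(-40*m^2 - 92*m - 39) - 27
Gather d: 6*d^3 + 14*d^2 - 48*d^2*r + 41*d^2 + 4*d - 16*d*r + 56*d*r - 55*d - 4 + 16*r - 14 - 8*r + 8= 6*d^3 + d^2*(55 - 48*r) + d*(40*r - 51) + 8*r - 10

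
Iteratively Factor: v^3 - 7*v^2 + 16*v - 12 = (v - 2)*(v^2 - 5*v + 6) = (v - 3)*(v - 2)*(v - 2)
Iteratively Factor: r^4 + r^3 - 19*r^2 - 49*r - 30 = (r + 2)*(r^3 - r^2 - 17*r - 15) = (r + 2)*(r + 3)*(r^2 - 4*r - 5) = (r + 1)*(r + 2)*(r + 3)*(r - 5)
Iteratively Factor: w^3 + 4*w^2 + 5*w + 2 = (w + 1)*(w^2 + 3*w + 2) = (w + 1)*(w + 2)*(w + 1)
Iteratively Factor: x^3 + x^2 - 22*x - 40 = (x + 4)*(x^2 - 3*x - 10) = (x + 2)*(x + 4)*(x - 5)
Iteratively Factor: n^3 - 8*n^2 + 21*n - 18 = (n - 3)*(n^2 - 5*n + 6) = (n - 3)*(n - 2)*(n - 3)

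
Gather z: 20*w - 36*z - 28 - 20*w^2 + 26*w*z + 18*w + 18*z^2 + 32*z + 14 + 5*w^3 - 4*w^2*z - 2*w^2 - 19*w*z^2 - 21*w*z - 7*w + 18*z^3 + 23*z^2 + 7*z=5*w^3 - 22*w^2 + 31*w + 18*z^3 + z^2*(41 - 19*w) + z*(-4*w^2 + 5*w + 3) - 14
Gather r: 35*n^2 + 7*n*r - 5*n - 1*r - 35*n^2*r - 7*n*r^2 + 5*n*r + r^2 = 35*n^2 - 5*n + r^2*(1 - 7*n) + r*(-35*n^2 + 12*n - 1)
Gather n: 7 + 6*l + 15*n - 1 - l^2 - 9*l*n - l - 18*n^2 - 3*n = -l^2 + 5*l - 18*n^2 + n*(12 - 9*l) + 6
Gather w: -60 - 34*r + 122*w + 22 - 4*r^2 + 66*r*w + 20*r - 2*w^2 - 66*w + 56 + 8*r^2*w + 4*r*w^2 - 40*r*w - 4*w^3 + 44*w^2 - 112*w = -4*r^2 - 14*r - 4*w^3 + w^2*(4*r + 42) + w*(8*r^2 + 26*r - 56) + 18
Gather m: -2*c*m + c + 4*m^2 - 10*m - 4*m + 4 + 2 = c + 4*m^2 + m*(-2*c - 14) + 6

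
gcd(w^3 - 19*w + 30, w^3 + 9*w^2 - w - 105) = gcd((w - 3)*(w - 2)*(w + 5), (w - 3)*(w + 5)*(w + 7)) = w^2 + 2*w - 15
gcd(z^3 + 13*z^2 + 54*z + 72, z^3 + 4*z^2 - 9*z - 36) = z^2 + 7*z + 12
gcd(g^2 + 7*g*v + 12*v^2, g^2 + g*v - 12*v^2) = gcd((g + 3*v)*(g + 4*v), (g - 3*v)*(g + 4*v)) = g + 4*v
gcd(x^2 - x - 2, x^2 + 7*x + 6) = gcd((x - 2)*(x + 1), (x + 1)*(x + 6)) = x + 1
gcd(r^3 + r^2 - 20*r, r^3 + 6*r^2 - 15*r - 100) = r^2 + r - 20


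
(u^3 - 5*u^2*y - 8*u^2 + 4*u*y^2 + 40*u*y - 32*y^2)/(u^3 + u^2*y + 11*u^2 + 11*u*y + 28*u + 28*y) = (u^3 - 5*u^2*y - 8*u^2 + 4*u*y^2 + 40*u*y - 32*y^2)/(u^3 + u^2*y + 11*u^2 + 11*u*y + 28*u + 28*y)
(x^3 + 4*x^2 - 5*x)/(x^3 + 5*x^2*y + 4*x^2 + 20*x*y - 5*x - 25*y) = x/(x + 5*y)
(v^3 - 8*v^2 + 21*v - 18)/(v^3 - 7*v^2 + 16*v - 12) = (v - 3)/(v - 2)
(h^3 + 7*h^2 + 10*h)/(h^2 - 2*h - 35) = h*(h + 2)/(h - 7)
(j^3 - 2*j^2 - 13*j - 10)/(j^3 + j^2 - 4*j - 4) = (j - 5)/(j - 2)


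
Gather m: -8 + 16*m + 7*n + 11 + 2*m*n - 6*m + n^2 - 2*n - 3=m*(2*n + 10) + n^2 + 5*n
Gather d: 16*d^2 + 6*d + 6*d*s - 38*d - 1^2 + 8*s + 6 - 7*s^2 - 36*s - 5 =16*d^2 + d*(6*s - 32) - 7*s^2 - 28*s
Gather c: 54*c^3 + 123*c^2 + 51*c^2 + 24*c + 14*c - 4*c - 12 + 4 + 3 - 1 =54*c^3 + 174*c^2 + 34*c - 6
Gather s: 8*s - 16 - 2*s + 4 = 6*s - 12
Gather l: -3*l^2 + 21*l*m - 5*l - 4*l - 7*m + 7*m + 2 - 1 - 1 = -3*l^2 + l*(21*m - 9)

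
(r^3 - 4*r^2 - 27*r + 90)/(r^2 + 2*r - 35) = (r^3 - 4*r^2 - 27*r + 90)/(r^2 + 2*r - 35)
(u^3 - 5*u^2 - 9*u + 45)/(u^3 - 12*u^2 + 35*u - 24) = (u^2 - 2*u - 15)/(u^2 - 9*u + 8)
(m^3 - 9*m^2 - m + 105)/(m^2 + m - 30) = (m^2 - 4*m - 21)/(m + 6)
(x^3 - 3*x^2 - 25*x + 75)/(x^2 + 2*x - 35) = (x^2 + 2*x - 15)/(x + 7)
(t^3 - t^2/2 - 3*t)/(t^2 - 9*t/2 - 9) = t*(t - 2)/(t - 6)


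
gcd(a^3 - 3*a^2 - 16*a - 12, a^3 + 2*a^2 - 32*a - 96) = a - 6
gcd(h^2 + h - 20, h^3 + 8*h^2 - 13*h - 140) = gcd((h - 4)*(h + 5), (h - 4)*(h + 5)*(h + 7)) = h^2 + h - 20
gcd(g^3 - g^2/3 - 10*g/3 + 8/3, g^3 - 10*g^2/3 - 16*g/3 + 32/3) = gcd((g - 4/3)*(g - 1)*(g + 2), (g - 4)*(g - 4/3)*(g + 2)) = g^2 + 2*g/3 - 8/3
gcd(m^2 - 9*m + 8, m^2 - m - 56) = m - 8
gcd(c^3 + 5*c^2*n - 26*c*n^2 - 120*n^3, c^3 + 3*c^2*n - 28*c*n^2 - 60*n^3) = c^2 + c*n - 30*n^2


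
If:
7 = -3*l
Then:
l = -7/3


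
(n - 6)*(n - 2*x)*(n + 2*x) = n^3 - 6*n^2 - 4*n*x^2 + 24*x^2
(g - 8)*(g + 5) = g^2 - 3*g - 40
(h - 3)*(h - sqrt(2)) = h^2 - 3*h - sqrt(2)*h + 3*sqrt(2)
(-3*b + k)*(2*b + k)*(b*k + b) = -6*b^3*k - 6*b^3 - b^2*k^2 - b^2*k + b*k^3 + b*k^2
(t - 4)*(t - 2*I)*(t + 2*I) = t^3 - 4*t^2 + 4*t - 16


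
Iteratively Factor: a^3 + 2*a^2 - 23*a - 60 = (a + 3)*(a^2 - a - 20) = (a + 3)*(a + 4)*(a - 5)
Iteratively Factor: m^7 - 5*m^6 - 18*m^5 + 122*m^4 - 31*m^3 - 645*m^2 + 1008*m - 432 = (m - 4)*(m^6 - m^5 - 22*m^4 + 34*m^3 + 105*m^2 - 225*m + 108) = (m - 4)*(m - 3)*(m^5 + 2*m^4 - 16*m^3 - 14*m^2 + 63*m - 36) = (m - 4)*(m - 3)*(m + 4)*(m^4 - 2*m^3 - 8*m^2 + 18*m - 9) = (m - 4)*(m - 3)*(m - 1)*(m + 4)*(m^3 - m^2 - 9*m + 9) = (m - 4)*(m - 3)*(m - 1)*(m + 3)*(m + 4)*(m^2 - 4*m + 3) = (m - 4)*(m - 3)^2*(m - 1)*(m + 3)*(m + 4)*(m - 1)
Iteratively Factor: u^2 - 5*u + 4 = (u - 1)*(u - 4)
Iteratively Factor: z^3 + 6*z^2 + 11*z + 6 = (z + 2)*(z^2 + 4*z + 3) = (z + 2)*(z + 3)*(z + 1)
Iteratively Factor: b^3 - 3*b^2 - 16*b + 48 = (b + 4)*(b^2 - 7*b + 12) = (b - 3)*(b + 4)*(b - 4)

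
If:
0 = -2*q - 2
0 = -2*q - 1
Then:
No Solution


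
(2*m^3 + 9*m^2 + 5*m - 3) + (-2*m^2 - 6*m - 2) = 2*m^3 + 7*m^2 - m - 5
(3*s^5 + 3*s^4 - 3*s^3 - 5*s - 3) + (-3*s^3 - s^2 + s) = 3*s^5 + 3*s^4 - 6*s^3 - s^2 - 4*s - 3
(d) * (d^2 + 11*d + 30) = d^3 + 11*d^2 + 30*d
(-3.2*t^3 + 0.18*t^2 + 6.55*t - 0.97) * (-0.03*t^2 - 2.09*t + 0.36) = 0.096*t^5 + 6.6826*t^4 - 1.7247*t^3 - 13.5956*t^2 + 4.3853*t - 0.3492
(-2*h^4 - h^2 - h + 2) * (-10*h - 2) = 20*h^5 + 4*h^4 + 10*h^3 + 12*h^2 - 18*h - 4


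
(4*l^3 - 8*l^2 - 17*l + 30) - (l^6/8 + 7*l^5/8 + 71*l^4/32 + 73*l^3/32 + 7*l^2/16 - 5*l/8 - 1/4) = -l^6/8 - 7*l^5/8 - 71*l^4/32 + 55*l^3/32 - 135*l^2/16 - 131*l/8 + 121/4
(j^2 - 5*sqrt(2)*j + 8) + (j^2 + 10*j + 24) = 2*j^2 - 5*sqrt(2)*j + 10*j + 32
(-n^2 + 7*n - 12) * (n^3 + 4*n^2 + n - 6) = -n^5 + 3*n^4 + 15*n^3 - 35*n^2 - 54*n + 72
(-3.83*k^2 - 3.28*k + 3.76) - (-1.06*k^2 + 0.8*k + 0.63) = -2.77*k^2 - 4.08*k + 3.13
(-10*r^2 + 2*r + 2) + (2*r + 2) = -10*r^2 + 4*r + 4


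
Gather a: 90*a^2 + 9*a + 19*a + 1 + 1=90*a^2 + 28*a + 2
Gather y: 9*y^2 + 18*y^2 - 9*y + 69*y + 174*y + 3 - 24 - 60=27*y^2 + 234*y - 81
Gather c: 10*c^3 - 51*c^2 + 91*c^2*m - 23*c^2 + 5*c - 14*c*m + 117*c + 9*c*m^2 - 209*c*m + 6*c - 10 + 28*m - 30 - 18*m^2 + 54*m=10*c^3 + c^2*(91*m - 74) + c*(9*m^2 - 223*m + 128) - 18*m^2 + 82*m - 40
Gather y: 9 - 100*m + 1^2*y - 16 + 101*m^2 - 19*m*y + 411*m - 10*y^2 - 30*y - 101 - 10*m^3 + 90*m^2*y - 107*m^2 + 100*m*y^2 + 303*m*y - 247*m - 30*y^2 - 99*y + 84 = -10*m^3 - 6*m^2 + 64*m + y^2*(100*m - 40) + y*(90*m^2 + 284*m - 128) - 24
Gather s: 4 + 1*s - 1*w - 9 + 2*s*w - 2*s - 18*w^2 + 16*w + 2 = s*(2*w - 1) - 18*w^2 + 15*w - 3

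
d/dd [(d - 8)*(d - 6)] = 2*d - 14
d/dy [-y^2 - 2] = -2*y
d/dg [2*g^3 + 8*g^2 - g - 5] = 6*g^2 + 16*g - 1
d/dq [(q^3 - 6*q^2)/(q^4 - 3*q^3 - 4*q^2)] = (-q^2 + 12*q - 22)/(q^4 - 6*q^3 + q^2 + 24*q + 16)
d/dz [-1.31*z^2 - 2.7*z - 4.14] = -2.62*z - 2.7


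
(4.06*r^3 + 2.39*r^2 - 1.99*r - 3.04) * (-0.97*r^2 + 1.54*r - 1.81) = -3.9382*r^5 + 3.9341*r^4 - 1.7377*r^3 - 4.4417*r^2 - 1.0797*r + 5.5024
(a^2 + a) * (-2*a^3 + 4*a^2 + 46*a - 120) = -2*a^5 + 2*a^4 + 50*a^3 - 74*a^2 - 120*a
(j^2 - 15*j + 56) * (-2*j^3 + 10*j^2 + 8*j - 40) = -2*j^5 + 40*j^4 - 254*j^3 + 400*j^2 + 1048*j - 2240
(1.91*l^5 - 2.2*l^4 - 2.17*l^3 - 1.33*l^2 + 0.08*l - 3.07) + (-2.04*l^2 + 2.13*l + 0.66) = 1.91*l^5 - 2.2*l^4 - 2.17*l^3 - 3.37*l^2 + 2.21*l - 2.41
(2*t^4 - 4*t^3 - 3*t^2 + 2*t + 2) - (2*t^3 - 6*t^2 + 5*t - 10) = 2*t^4 - 6*t^3 + 3*t^2 - 3*t + 12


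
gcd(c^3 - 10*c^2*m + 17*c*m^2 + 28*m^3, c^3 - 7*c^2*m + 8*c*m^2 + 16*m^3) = c^2 - 3*c*m - 4*m^2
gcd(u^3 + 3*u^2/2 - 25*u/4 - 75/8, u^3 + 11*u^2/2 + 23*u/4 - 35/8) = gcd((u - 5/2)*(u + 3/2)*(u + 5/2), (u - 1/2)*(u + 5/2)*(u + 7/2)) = u + 5/2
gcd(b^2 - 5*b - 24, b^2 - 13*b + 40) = b - 8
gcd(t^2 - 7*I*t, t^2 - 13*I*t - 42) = t - 7*I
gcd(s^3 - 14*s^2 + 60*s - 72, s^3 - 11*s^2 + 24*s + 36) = s^2 - 12*s + 36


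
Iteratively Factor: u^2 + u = (u)*(u + 1)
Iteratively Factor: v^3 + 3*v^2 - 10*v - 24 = (v - 3)*(v^2 + 6*v + 8) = (v - 3)*(v + 4)*(v + 2)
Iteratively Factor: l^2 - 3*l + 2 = (l - 1)*(l - 2)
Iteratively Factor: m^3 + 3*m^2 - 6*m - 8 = (m + 1)*(m^2 + 2*m - 8) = (m + 1)*(m + 4)*(m - 2)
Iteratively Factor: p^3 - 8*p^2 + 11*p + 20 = (p - 5)*(p^2 - 3*p - 4) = (p - 5)*(p - 4)*(p + 1)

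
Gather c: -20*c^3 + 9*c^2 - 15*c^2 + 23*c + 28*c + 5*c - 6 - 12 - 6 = -20*c^3 - 6*c^2 + 56*c - 24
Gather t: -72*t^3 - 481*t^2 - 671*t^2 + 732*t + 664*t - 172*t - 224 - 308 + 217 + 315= -72*t^3 - 1152*t^2 + 1224*t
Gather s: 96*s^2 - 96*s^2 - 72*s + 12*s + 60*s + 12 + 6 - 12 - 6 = 0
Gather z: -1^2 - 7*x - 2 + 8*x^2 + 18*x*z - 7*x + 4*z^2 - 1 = 8*x^2 + 18*x*z - 14*x + 4*z^2 - 4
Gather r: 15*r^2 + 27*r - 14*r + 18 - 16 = 15*r^2 + 13*r + 2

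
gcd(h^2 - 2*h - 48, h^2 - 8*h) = h - 8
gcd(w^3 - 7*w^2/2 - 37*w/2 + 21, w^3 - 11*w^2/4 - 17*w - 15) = w - 6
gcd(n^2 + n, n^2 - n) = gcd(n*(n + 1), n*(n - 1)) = n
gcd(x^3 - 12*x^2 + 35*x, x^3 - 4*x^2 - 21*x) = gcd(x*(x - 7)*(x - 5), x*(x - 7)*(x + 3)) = x^2 - 7*x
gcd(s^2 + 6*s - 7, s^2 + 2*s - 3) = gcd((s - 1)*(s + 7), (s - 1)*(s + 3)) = s - 1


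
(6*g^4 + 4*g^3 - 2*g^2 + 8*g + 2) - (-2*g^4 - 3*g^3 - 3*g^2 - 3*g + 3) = 8*g^4 + 7*g^3 + g^2 + 11*g - 1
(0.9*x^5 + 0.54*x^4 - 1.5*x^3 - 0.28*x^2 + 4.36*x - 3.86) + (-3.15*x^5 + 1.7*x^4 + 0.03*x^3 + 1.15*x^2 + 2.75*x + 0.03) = -2.25*x^5 + 2.24*x^4 - 1.47*x^3 + 0.87*x^2 + 7.11*x - 3.83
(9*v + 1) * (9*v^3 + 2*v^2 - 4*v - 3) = 81*v^4 + 27*v^3 - 34*v^2 - 31*v - 3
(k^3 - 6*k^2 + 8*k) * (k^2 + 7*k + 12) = k^5 + k^4 - 22*k^3 - 16*k^2 + 96*k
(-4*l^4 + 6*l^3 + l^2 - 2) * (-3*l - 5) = 12*l^5 + 2*l^4 - 33*l^3 - 5*l^2 + 6*l + 10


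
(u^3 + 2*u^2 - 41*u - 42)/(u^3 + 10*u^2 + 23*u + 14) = (u - 6)/(u + 2)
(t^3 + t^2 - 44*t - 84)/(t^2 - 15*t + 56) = (t^2 + 8*t + 12)/(t - 8)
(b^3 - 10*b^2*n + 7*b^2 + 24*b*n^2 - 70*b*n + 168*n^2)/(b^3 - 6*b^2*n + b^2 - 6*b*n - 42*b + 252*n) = (b - 4*n)/(b - 6)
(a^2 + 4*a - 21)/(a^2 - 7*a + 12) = (a + 7)/(a - 4)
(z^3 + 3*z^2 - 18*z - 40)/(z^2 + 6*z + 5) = (z^2 - 2*z - 8)/(z + 1)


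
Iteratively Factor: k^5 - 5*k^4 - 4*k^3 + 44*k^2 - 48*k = (k - 4)*(k^4 - k^3 - 8*k^2 + 12*k) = (k - 4)*(k + 3)*(k^3 - 4*k^2 + 4*k) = (k - 4)*(k - 2)*(k + 3)*(k^2 - 2*k) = (k - 4)*(k - 2)^2*(k + 3)*(k)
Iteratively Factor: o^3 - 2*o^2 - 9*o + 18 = (o - 2)*(o^2 - 9) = (o - 3)*(o - 2)*(o + 3)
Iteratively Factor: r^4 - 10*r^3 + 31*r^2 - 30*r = (r)*(r^3 - 10*r^2 + 31*r - 30) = r*(r - 2)*(r^2 - 8*r + 15) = r*(r - 5)*(r - 2)*(r - 3)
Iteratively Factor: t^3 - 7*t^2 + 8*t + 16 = (t + 1)*(t^2 - 8*t + 16) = (t - 4)*(t + 1)*(t - 4)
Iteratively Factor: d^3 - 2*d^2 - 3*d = (d)*(d^2 - 2*d - 3) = d*(d + 1)*(d - 3)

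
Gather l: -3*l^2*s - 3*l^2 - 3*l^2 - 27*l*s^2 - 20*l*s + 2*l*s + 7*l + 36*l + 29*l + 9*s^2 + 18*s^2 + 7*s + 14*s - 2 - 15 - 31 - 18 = l^2*(-3*s - 6) + l*(-27*s^2 - 18*s + 72) + 27*s^2 + 21*s - 66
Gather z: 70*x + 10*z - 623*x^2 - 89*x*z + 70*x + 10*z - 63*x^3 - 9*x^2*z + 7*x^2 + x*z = -63*x^3 - 616*x^2 + 140*x + z*(-9*x^2 - 88*x + 20)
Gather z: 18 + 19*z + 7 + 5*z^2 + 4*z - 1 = 5*z^2 + 23*z + 24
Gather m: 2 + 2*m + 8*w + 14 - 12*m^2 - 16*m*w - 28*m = -12*m^2 + m*(-16*w - 26) + 8*w + 16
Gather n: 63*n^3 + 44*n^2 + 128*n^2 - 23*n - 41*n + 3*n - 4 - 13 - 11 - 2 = 63*n^3 + 172*n^2 - 61*n - 30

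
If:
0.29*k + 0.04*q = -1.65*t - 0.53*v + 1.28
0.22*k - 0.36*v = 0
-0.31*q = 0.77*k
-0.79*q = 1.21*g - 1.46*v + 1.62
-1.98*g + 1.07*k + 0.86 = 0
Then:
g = 0.96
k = 0.97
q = -2.42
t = 0.47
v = 0.60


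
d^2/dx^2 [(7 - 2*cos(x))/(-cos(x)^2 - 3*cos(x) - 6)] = 2*(-18*(1 - cos(2*x))^2*cos(x) + 34*(1 - cos(2*x))^2 - 1163*cos(x) - 86*cos(2*x) + 123*cos(3*x) + 4*cos(5*x) - 678)/(6*cos(x) + cos(2*x) + 13)^3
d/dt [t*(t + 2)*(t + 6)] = 3*t^2 + 16*t + 12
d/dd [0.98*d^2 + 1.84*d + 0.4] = 1.96*d + 1.84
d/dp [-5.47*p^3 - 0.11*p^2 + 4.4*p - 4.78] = -16.41*p^2 - 0.22*p + 4.4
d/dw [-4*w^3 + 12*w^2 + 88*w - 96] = -12*w^2 + 24*w + 88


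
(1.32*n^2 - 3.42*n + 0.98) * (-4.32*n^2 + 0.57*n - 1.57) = -5.7024*n^4 + 15.5268*n^3 - 8.2554*n^2 + 5.928*n - 1.5386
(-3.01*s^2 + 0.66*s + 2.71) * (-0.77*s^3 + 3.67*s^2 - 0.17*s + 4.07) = 2.3177*s^5 - 11.5549*s^4 + 0.8472*s^3 - 2.4172*s^2 + 2.2255*s + 11.0297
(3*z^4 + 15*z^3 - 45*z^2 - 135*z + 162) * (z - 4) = 3*z^5 + 3*z^4 - 105*z^3 + 45*z^2 + 702*z - 648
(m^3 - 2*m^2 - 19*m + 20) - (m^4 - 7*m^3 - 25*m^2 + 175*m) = -m^4 + 8*m^3 + 23*m^2 - 194*m + 20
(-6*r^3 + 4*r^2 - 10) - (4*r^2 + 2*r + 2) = -6*r^3 - 2*r - 12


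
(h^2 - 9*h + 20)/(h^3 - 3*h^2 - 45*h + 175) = (h - 4)/(h^2 + 2*h - 35)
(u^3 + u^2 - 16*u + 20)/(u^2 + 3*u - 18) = (u^3 + u^2 - 16*u + 20)/(u^2 + 3*u - 18)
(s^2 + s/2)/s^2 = (s + 1/2)/s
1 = 1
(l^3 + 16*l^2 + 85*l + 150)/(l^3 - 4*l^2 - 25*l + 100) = (l^2 + 11*l + 30)/(l^2 - 9*l + 20)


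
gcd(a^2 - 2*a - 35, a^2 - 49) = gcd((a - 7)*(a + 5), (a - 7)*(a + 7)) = a - 7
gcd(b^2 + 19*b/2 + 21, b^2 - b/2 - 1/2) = 1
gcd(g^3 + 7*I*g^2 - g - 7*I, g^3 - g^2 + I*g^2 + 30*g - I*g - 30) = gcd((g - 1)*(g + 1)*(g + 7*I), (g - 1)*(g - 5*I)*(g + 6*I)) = g - 1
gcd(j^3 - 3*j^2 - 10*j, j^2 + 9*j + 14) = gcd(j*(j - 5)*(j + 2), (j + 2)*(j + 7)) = j + 2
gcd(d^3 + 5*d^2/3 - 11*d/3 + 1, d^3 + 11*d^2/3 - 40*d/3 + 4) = d - 1/3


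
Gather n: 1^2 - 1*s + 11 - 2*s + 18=30 - 3*s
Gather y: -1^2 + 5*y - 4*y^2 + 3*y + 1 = -4*y^2 + 8*y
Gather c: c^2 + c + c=c^2 + 2*c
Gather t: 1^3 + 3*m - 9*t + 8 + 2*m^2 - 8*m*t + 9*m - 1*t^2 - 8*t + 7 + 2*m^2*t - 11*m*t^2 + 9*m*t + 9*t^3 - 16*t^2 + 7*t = 2*m^2 + 12*m + 9*t^3 + t^2*(-11*m - 17) + t*(2*m^2 + m - 10) + 16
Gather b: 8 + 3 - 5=6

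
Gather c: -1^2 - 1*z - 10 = -z - 11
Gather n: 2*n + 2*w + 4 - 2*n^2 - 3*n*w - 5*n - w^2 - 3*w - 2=-2*n^2 + n*(-3*w - 3) - w^2 - w + 2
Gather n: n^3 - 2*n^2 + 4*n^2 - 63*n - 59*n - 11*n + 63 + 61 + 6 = n^3 + 2*n^2 - 133*n + 130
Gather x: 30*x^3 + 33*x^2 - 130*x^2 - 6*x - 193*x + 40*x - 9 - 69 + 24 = 30*x^3 - 97*x^2 - 159*x - 54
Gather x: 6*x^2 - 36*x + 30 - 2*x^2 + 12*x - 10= 4*x^2 - 24*x + 20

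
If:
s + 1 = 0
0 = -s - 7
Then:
No Solution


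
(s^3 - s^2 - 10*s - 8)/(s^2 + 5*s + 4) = (s^2 - 2*s - 8)/(s + 4)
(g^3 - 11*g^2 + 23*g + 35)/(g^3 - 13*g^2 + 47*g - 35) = (g + 1)/(g - 1)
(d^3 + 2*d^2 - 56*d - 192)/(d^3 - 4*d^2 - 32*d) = (d + 6)/d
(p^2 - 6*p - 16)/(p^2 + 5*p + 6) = (p - 8)/(p + 3)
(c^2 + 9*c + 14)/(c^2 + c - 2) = (c + 7)/(c - 1)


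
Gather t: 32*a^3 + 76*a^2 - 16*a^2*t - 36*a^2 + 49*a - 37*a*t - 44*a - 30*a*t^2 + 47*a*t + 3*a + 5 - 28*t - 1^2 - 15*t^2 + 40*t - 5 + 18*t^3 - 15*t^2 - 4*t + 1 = 32*a^3 + 40*a^2 + 8*a + 18*t^3 + t^2*(-30*a - 30) + t*(-16*a^2 + 10*a + 8)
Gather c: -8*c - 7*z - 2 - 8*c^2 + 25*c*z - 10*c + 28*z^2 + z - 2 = -8*c^2 + c*(25*z - 18) + 28*z^2 - 6*z - 4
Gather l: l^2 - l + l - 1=l^2 - 1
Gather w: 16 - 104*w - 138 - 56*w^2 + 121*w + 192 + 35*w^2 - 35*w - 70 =-21*w^2 - 18*w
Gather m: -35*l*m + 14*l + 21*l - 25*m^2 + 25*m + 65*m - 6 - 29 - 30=35*l - 25*m^2 + m*(90 - 35*l) - 65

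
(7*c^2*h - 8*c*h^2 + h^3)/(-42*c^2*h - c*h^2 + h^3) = (-c + h)/(6*c + h)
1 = 1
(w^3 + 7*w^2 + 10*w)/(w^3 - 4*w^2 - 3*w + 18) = w*(w + 5)/(w^2 - 6*w + 9)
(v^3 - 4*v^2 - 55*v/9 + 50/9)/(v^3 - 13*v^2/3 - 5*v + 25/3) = (v - 2/3)/(v - 1)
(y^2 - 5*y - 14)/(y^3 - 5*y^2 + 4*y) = (y^2 - 5*y - 14)/(y*(y^2 - 5*y + 4))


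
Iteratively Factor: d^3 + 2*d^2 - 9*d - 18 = (d - 3)*(d^2 + 5*d + 6) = (d - 3)*(d + 2)*(d + 3)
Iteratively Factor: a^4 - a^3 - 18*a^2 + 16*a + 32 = (a + 4)*(a^3 - 5*a^2 + 2*a + 8) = (a - 4)*(a + 4)*(a^2 - a - 2) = (a - 4)*(a + 1)*(a + 4)*(a - 2)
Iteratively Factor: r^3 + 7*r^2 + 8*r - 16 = (r - 1)*(r^2 + 8*r + 16) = (r - 1)*(r + 4)*(r + 4)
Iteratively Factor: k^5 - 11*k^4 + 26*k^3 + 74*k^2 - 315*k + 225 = (k - 5)*(k^4 - 6*k^3 - 4*k^2 + 54*k - 45) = (k - 5)*(k - 1)*(k^3 - 5*k^2 - 9*k + 45) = (k - 5)*(k - 3)*(k - 1)*(k^2 - 2*k - 15) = (k - 5)^2*(k - 3)*(k - 1)*(k + 3)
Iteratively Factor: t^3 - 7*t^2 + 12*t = (t)*(t^2 - 7*t + 12) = t*(t - 4)*(t - 3)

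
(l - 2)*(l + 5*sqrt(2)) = l^2 - 2*l + 5*sqrt(2)*l - 10*sqrt(2)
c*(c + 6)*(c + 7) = c^3 + 13*c^2 + 42*c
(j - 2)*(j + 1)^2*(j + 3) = j^4 + 3*j^3 - 3*j^2 - 11*j - 6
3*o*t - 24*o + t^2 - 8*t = (3*o + t)*(t - 8)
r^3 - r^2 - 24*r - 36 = (r - 6)*(r + 2)*(r + 3)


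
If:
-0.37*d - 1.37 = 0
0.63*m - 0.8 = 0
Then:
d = -3.70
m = 1.27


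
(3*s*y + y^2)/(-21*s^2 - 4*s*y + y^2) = y/(-7*s + y)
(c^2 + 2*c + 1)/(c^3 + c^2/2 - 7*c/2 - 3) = 2*(c + 1)/(2*c^2 - c - 6)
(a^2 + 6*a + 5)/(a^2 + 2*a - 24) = (a^2 + 6*a + 5)/(a^2 + 2*a - 24)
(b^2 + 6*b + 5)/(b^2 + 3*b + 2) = (b + 5)/(b + 2)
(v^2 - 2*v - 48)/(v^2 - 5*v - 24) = (v + 6)/(v + 3)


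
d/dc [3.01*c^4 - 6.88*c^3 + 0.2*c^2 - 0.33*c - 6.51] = 12.04*c^3 - 20.64*c^2 + 0.4*c - 0.33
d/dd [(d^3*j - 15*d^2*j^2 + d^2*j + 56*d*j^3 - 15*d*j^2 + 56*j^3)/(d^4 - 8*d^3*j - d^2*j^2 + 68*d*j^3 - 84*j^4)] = j*(-d^3 + 14*d^2*j - 2*d^2 + 12*d*j^2 + 21*d*j + 48*j^3 + 26*j^2)/(d^5 - 15*d^3*j^2 + 10*d^2*j^3 + 60*d*j^4 - 72*j^5)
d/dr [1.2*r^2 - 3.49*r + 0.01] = 2.4*r - 3.49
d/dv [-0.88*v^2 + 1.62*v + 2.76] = 1.62 - 1.76*v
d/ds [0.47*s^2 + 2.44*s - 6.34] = 0.94*s + 2.44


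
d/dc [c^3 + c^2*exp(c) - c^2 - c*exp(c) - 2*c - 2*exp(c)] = c^2*exp(c) + 3*c^2 + c*exp(c) - 2*c - 3*exp(c) - 2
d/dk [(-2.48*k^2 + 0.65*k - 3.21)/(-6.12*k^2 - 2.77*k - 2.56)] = (10.8476*k^2 - 26.5928*k - 10.5557)/(37.4544*k^4 + 33.9048*k^3 + 39.0073*k^2 + 14.1824*k + 6.5536)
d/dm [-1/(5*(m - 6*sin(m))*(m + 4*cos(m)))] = ((1 - 4*sin(m))*(m - 6*sin(m)) + (1 - 6*cos(m))*(m + 4*cos(m)))/(5*(m - 6*sin(m))^2*(m + 4*cos(m))^2)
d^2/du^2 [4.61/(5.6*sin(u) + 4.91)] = (-144.5696*sin(u)^2 + 126.75656*sin(u) + 289.1392)/(5.6*sin(u) + 4.91)^3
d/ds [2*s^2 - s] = 4*s - 1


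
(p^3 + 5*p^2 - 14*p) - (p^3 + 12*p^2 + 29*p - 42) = -7*p^2 - 43*p + 42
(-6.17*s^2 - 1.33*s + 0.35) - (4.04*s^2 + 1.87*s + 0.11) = -10.21*s^2 - 3.2*s + 0.24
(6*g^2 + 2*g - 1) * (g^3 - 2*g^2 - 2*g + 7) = 6*g^5 - 10*g^4 - 17*g^3 + 40*g^2 + 16*g - 7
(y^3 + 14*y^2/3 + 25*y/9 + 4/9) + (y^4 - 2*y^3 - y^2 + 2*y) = y^4 - y^3 + 11*y^2/3 + 43*y/9 + 4/9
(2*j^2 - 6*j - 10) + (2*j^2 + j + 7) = 4*j^2 - 5*j - 3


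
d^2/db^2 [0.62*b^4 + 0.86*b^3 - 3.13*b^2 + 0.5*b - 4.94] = 7.44*b^2 + 5.16*b - 6.26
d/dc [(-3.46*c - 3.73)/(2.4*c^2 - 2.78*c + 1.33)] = (8.304*c^2 + 17.904*c - 14.9712)/(5.76*c^4 - 13.344*c^3 + 14.1124*c^2 - 7.3948*c + 1.7689)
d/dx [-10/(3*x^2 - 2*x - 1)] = 20*(3*x - 1)/(-3*x^2 + 2*x + 1)^2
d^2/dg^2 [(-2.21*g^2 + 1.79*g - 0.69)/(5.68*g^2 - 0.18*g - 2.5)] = (110.980384*g^3 - 321.858336*g^2 + 156.740736*g - 48.876712)/(183.250432*g^6 - 17.421696*g^5 - 241.415904*g^4 + 15.330168*g^3 + 106.257*g^2 - 3.375*g - 15.625)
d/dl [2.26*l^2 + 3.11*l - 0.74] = 4.52*l + 3.11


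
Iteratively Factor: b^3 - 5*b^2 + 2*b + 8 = (b - 2)*(b^2 - 3*b - 4) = (b - 4)*(b - 2)*(b + 1)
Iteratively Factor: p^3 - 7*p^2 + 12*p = (p)*(p^2 - 7*p + 12) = p*(p - 4)*(p - 3)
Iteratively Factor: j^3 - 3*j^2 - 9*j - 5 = (j + 1)*(j^2 - 4*j - 5) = (j - 5)*(j + 1)*(j + 1)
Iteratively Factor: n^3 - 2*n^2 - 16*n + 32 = (n - 4)*(n^2 + 2*n - 8) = (n - 4)*(n + 4)*(n - 2)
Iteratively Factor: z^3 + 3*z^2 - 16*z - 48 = (z - 4)*(z^2 + 7*z + 12) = (z - 4)*(z + 3)*(z + 4)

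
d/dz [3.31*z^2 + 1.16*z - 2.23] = 6.62*z + 1.16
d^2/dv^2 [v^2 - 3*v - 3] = 2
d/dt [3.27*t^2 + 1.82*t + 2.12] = 6.54*t + 1.82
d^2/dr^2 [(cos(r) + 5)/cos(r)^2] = (5*cos(r) - 40*cos(2*r) - cos(3*r) + 80)/(4*cos(r)^4)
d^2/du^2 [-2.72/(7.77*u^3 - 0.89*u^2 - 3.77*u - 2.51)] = ((126.8064*u - 4.8416)*(-7.77*u^3 + 0.89*u^2 + 3.77*u + 2.51) + 2.72*(-46.62*u^2 + 3.56*u + 7.54)*(-23.31*u^2 + 1.78*u + 3.77))/(-7.77*u^3 + 0.89*u^2 + 3.77*u + 2.51)^3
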